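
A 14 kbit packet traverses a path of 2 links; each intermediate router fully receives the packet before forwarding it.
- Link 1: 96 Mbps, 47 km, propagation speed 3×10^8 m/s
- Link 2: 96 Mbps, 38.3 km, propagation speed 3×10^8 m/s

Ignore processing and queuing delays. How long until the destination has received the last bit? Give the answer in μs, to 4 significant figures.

576.0 μs

L = 14000 bits.
Transmission delay per hop = L/R = 14000/96000000 = 145.833 μs; 2 hops → 291.667 μs.
Propagation delays (d/s per hop): 156.667, 127.667 μs; sum = 284.333 μs.
End-to-end = 576.0 μs.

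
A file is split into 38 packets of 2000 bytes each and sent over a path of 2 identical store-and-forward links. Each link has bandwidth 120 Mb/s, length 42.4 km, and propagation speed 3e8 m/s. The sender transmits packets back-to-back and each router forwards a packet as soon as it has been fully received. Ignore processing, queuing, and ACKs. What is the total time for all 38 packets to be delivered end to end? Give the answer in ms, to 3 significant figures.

5.48 ms

Per-hop transmission t_tx = L/R = 16000/120000000 = 0.133333 ms.
Per-hop propagation t_prop = 42400/300000000 = 0.141333 ms.
Pipeline fill: first packet needs 2·t_tx to clear all hops; remaining 37 packets each add one t_tx.
Total = (2+38-1)·t_tx + 2·t_prop = 39·0.133333 + 2·0.141333 = 5.48 ms.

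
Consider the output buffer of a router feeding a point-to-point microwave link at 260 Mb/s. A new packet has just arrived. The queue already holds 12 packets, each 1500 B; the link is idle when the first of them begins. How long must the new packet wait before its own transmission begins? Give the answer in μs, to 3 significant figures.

Each queued packet: L/R = 12000/260000000 = 46.1538 μs.
12 queued → 553.846 μs.
Queuing delay = 554 μs.

554 μs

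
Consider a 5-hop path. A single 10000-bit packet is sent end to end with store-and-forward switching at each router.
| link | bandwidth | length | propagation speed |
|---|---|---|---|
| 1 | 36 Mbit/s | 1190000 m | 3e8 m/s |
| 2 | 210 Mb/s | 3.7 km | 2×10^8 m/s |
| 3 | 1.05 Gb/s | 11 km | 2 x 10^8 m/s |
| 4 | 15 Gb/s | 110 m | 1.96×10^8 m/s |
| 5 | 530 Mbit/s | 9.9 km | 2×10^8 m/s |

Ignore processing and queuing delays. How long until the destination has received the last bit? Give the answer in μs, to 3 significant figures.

4440 μs

Transmission delays (L/R per hop): 277.778, 47.619, 9.52381, 0.666667, 18.8679 μs; sum = 354.455 μs.
Propagation delays (d/s per hop): 3966.67, 18.5, 55, 0.561224, 49.5 μs; sum = 4090.23 μs.
End-to-end = 4440 μs.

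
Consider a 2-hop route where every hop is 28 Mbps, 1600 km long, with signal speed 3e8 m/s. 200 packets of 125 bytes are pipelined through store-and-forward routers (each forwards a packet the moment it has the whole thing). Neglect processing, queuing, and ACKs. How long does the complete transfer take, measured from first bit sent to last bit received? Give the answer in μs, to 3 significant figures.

Per-hop transmission t_tx = L/R = 1000/28000000 = 35.7143 μs.
Per-hop propagation t_prop = 1600000/300000000 = 5333.33 μs.
Pipeline fill: first packet needs 2·t_tx to clear all hops; remaining 199 packets each add one t_tx.
Total = (2+200-1)·t_tx + 2·t_prop = 201·35.7143 + 2·5333.33 = 17800 μs.

17800 μs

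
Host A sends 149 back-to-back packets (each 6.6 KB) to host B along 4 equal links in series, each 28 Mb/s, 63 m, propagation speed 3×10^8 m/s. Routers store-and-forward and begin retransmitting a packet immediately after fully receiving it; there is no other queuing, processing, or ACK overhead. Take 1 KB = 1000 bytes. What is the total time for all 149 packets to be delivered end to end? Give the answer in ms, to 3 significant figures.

287 ms

Per-hop transmission t_tx = L/R = 52800/28000000 = 1.88571 ms.
Per-hop propagation t_prop = 63/300000000 = 0.00021 ms.
Pipeline fill: first packet needs 4·t_tx to clear all hops; remaining 148 packets each add one t_tx.
Total = (4+149-1)·t_tx + 4·t_prop = 152·1.88571 + 4·0.00021 = 287 ms.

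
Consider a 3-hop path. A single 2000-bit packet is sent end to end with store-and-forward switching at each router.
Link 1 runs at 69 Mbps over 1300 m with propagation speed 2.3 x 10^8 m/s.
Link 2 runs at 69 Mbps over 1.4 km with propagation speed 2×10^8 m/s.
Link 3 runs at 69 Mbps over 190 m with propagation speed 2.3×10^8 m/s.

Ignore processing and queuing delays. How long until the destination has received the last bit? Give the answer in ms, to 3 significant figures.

Transmission delay per hop = L/R = 2000/69000000 = 0.0289855 ms; 3 hops → 0.0869565 ms.
Propagation delays (d/s per hop): 0.00565217, 0.007, 0.000826087 ms; sum = 0.0134783 ms.
End-to-end = 0.100 ms.

0.100 ms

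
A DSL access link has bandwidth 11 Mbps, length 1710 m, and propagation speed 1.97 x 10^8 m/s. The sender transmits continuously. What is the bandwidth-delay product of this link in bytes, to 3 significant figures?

Propagation delay = 1710 / 197000000 = 8.6802e-06 s.
BDP = R × t_prop = 11000000 × 8.6802e-06 = 95.4822 bits.
In bytes: 95.4822/8 = 11.9 bytes.

11.9 bytes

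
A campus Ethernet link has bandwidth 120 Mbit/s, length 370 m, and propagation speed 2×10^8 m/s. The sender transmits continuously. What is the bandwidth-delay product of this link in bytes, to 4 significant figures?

27.75 bytes

Propagation delay = 370 / 200000000 = 1.85e-06 s.
BDP = R × t_prop = 120000000 × 1.85e-06 = 222 bits.
In bytes: 222/8 = 27.75 bytes.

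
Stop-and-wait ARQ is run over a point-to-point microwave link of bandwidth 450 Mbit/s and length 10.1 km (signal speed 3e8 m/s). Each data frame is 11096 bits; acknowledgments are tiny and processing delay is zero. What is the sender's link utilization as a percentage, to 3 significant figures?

t_tx = L/R = 11096/450000000 = 2.46578e-05 s.
t_prop = 10100/300000000 = 3.36667e-05 s; RTT = 6.73333e-05 s.
Cycle = t_tx + RTT = 9.19911e-05 s.
Utilization = t_tx / cycle = 2.46578e-05/9.19911e-05 = 26.8 %.

26.8 %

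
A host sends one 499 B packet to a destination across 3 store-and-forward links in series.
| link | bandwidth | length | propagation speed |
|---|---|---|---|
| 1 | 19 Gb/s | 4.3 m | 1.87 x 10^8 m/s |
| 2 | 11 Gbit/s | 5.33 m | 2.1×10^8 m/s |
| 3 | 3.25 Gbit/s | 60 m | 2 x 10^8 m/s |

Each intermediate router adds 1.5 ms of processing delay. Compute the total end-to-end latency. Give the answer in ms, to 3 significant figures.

3.00 ms

L = 499 × 8 = 3992 bits.
Transmission delays (L/R per hop): 0.000210105, 0.000362909, 0.00122831 ms; sum = 0.00180132 ms.
Propagation delays (d/s per hop): 2.29947e-05, 2.5381e-05, 0.0003 ms; sum = 0.000348376 ms.
Processing at 2 router(s): 2 × 1.5 ms = 3 ms.
End-to-end = 3.00 ms.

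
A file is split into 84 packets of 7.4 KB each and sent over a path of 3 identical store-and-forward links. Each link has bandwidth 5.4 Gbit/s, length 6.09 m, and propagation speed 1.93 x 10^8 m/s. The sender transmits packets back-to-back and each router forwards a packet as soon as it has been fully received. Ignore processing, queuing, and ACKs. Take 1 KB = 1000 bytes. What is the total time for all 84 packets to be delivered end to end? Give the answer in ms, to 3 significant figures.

Per-hop transmission t_tx = L/R = 59200/5400000000 = 0.010963 ms.
Per-hop propagation t_prop = 6.09/193000000 = 3.15544e-05 ms.
Pipeline fill: first packet needs 3·t_tx to clear all hops; remaining 83 packets each add one t_tx.
Total = (3+84-1)·t_tx + 3·t_prop = 86·0.010963 + 3·3.15544e-05 = 0.943 ms.

0.943 ms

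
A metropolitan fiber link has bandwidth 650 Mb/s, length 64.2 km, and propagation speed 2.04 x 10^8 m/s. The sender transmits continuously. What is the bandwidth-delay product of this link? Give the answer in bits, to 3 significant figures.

205000 bits

Propagation delay = 64200 / 204000000 = 0.000314706 s.
BDP = R × t_prop = 650000000 × 0.000314706 = 204559 bits.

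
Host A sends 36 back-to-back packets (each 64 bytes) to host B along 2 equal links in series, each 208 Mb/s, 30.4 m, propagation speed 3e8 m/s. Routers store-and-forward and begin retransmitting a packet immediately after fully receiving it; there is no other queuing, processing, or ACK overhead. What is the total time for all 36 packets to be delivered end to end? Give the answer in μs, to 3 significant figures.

91.3 μs

Per-hop transmission t_tx = L/R = 512/208000000 = 2.46154 μs.
Per-hop propagation t_prop = 30.4/300000000 = 0.101333 μs.
Pipeline fill: first packet needs 2·t_tx to clear all hops; remaining 35 packets each add one t_tx.
Total = (2+36-1)·t_tx + 2·t_prop = 37·2.46154 + 2·0.101333 = 91.3 μs.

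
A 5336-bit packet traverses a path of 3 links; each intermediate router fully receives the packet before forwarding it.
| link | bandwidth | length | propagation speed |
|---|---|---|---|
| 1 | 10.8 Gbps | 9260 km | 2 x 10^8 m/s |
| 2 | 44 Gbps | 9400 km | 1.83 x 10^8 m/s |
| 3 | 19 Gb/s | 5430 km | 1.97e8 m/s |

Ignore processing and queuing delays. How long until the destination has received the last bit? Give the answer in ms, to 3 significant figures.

125 ms

Transmission delays (L/R per hop): 0.000494074, 0.000121273, 0.000280842 ms; sum = 0.000896189 ms.
Propagation delays (d/s per hop): 46.3, 51.3661, 27.5635 ms; sum = 125.23 ms.
End-to-end = 125 ms.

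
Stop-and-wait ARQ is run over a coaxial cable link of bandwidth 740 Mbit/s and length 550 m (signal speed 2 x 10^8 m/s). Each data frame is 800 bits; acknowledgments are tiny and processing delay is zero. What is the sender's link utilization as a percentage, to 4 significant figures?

16.43 %

t_tx = L/R = 800/740000000 = 1.08108e-06 s.
t_prop = 550/200000000 = 2.75e-06 s; RTT = 5.5e-06 s.
Cycle = t_tx + RTT = 6.58108e-06 s.
Utilization = t_tx / cycle = 1.08108e-06/6.58108e-06 = 16.43 %.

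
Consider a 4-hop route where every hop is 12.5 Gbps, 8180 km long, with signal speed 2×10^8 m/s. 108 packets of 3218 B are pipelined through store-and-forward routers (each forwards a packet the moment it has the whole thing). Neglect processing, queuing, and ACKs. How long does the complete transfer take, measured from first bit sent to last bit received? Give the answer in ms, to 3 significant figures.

164 ms

Per-hop transmission t_tx = L/R = 25744/12500000000 = 0.00205952 ms.
Per-hop propagation t_prop = 8180000/200000000 = 40.9 ms.
Pipeline fill: first packet needs 4·t_tx to clear all hops; remaining 107 packets each add one t_tx.
Total = (4+108-1)·t_tx + 4·t_prop = 111·0.00205952 + 4·40.9 = 164 ms.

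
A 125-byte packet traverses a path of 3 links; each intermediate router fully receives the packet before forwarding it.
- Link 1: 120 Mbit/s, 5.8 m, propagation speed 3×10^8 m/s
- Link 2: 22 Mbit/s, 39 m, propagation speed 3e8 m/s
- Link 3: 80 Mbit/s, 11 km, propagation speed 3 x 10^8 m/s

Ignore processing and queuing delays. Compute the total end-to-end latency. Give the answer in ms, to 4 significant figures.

L = 125 × 8 = 1000 bits.
Transmission delays (L/R per hop): 0.00833333, 0.0454545, 0.0125 ms; sum = 0.0662879 ms.
Propagation delays (d/s per hop): 1.93333e-05, 0.00013, 0.0366667 ms; sum = 0.036816 ms.
End-to-end = 0.1031 ms.

0.1031 ms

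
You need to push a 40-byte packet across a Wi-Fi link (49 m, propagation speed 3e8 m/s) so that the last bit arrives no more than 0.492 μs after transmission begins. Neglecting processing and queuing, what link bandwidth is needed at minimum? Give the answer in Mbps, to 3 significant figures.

974 Mbps

L = 320 bits.
Propagation delay = 49 / 300000000 = 0.163333 μs.
Transmission budget = 0.492 − 0.163333 = 0.328667 μs.
R ≥ L / t_tx = 320 bits / 3.28667e-07 s = 974 Mbps.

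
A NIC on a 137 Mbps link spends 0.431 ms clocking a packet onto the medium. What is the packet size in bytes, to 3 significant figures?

7380 bytes

L = R × t_tx = 137000000 b/s × 0.000431 s = 59047 bits.
In bytes: 59047 / 8 = 7380 bytes.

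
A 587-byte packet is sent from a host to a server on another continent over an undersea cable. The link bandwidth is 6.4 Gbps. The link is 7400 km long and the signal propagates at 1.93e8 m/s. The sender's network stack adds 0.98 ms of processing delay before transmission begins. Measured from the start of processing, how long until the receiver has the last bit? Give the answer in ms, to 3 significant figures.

L = 587 × 8 = 4696 bits.
Transmission delay = L/R = 4696 / 6400000000 = 0.00073375 ms.
Propagation delay = d/s = 7400000 m / 193000000 m/s = 38.342 ms.
Plus processing delay 0.98 ms = 0.98 ms.
Total = 39.3 ms.

39.3 ms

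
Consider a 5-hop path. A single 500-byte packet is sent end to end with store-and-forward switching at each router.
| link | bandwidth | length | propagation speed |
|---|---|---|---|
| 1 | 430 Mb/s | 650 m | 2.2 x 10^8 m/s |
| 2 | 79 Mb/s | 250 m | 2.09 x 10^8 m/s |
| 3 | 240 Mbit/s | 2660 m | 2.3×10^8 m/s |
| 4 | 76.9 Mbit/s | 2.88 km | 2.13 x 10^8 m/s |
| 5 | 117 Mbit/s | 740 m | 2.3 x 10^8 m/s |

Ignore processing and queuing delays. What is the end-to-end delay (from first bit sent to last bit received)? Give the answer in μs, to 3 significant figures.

195 μs

L = 500 × 8 = 4000 bits.
Transmission delays (L/R per hop): 9.30233, 50.6329, 16.6667, 52.0156, 34.188 μs; sum = 162.806 μs.
Propagation delays (d/s per hop): 2.95455, 1.19617, 11.5652, 13.5211, 3.21739 μs; sum = 32.4545 μs.
End-to-end = 195 μs.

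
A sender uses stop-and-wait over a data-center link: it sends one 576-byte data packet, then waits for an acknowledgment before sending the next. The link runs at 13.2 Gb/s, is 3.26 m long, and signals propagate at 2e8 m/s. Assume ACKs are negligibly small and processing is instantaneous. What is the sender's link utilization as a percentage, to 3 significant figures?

t_tx = L/R = 4608/13200000000 = 3.49091e-07 s.
t_prop = 3.26/200000000 = 1.63e-08 s; RTT = 3.26e-08 s.
Cycle = t_tx + RTT = 3.81691e-07 s.
Utilization = t_tx / cycle = 3.49091e-07/3.81691e-07 = 91.5 %.

91.5 %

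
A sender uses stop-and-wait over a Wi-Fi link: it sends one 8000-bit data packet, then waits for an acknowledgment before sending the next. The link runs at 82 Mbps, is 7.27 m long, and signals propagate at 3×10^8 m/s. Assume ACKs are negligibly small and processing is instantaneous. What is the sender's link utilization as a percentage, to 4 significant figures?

t_tx = L/R = 8000/82000000 = 9.7561e-05 s.
t_prop = 7.27/300000000 = 2.42333e-08 s; RTT = 4.84667e-08 s.
Cycle = t_tx + RTT = 9.76094e-05 s.
Utilization = t_tx / cycle = 9.7561e-05/9.76094e-05 = 99.95 %.

99.95 %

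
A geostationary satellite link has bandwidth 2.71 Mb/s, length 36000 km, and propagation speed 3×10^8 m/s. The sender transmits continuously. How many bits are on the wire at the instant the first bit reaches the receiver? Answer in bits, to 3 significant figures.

Propagation delay = 36000000 / 300000000 = 0.12 s.
BDP = R × t_prop = 2710000 × 0.12 = 325200 bits.

325000 bits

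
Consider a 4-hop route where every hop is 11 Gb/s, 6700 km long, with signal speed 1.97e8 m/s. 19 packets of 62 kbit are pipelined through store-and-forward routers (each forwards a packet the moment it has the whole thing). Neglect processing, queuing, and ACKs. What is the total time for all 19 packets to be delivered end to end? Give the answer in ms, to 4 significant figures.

Per-hop transmission t_tx = L/R = 62000/11000000000 = 0.00563636 ms.
Per-hop propagation t_prop = 6700000/197000000 = 34.0102 ms.
Pipeline fill: first packet needs 4·t_tx to clear all hops; remaining 18 packets each add one t_tx.
Total = (4+19-1)·t_tx + 4·t_prop = 22·0.00563636 + 4·34.0102 = 136.2 ms.

136.2 ms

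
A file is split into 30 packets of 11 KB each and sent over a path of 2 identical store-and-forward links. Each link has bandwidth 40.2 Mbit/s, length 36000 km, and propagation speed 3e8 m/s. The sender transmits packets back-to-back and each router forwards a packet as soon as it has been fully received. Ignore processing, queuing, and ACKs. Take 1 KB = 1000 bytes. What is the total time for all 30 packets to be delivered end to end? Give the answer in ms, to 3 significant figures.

308 ms

Per-hop transmission t_tx = L/R = 88000/40200000 = 2.18905 ms.
Per-hop propagation t_prop = 36000000/300000000 = 120 ms.
Pipeline fill: first packet needs 2·t_tx to clear all hops; remaining 29 packets each add one t_tx.
Total = (2+30-1)·t_tx + 2·t_prop = 31·2.18905 + 2·120 = 308 ms.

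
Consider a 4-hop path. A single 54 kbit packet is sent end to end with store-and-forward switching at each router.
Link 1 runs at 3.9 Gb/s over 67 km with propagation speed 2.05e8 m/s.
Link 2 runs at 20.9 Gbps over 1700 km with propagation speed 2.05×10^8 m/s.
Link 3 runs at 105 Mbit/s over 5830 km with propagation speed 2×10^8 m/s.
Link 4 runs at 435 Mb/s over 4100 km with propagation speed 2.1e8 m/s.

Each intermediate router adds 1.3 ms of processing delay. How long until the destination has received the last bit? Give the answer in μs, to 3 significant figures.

L = 54000 bits.
Transmission delays (L/R per hop): 13.8462, 2.58373, 514.286, 124.138 μs; sum = 654.854 μs.
Propagation delays (d/s per hop): 326.829, 8292.68, 29150, 19523.8 μs; sum = 57293.3 μs.
Processing at 3 router(s): 3 × 1.3 ms = 3900 μs.
End-to-end = 61800 μs.

61800 μs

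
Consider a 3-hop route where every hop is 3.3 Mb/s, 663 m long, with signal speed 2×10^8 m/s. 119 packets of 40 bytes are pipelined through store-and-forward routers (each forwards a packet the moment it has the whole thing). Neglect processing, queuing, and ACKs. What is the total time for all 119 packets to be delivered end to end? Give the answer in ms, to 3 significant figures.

Per-hop transmission t_tx = L/R = 320/3300000 = 0.0969697 ms.
Per-hop propagation t_prop = 663/200000000 = 0.003315 ms.
Pipeline fill: first packet needs 3·t_tx to clear all hops; remaining 118 packets each add one t_tx.
Total = (3+119-1)·t_tx + 3·t_prop = 121·0.0969697 + 3·0.003315 = 11.7 ms.

11.7 ms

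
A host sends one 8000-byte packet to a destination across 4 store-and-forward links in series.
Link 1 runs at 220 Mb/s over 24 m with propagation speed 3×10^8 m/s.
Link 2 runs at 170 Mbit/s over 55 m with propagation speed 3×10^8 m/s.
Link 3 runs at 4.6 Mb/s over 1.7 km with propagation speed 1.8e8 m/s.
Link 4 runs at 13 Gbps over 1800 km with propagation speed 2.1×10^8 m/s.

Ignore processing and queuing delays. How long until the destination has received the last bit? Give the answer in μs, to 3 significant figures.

23200 μs

L = 8000 × 8 = 64000 bits.
Transmission delays (L/R per hop): 290.909, 376.471, 13913, 4.92308 μs; sum = 14585.3 μs.
Propagation delays (d/s per hop): 0.08, 0.183333, 9.44444, 8571.43 μs; sum = 8581.14 μs.
End-to-end = 23200 μs.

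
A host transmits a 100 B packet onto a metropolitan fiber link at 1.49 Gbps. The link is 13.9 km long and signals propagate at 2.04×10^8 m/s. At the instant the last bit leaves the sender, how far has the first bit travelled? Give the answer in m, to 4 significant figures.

109.5 m

t_tx = L/R = 800/1490000000 = 5.36913e-07 s.
Distance = s × t_tx = 204000000 × 5.36913e-07 = 109.5 m.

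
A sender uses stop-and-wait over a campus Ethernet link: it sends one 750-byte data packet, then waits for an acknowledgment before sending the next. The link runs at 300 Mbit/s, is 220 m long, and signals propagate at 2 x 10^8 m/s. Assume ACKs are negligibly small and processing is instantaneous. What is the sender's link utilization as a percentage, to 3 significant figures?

t_tx = L/R = 6000/300000000 = 2e-05 s.
t_prop = 220/200000000 = 1.1e-06 s; RTT = 2.2e-06 s.
Cycle = t_tx + RTT = 2.22e-05 s.
Utilization = t_tx / cycle = 2e-05/2.22e-05 = 90.1 %.

90.1 %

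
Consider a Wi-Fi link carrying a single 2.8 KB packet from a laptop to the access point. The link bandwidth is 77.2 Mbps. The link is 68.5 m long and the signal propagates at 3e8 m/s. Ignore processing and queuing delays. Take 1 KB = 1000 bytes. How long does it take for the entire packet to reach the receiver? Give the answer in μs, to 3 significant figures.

L = 22400 bits.
Transmission delay = L/R = 22400 / 77200000 = 290.155 μs.
Propagation delay = d/s = 68.5 m / 300000000 m/s = 0.228333 μs.
Total = 290 μs.

290 μs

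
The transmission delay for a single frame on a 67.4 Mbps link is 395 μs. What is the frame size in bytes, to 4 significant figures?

L = R × t_tx = 67400000 b/s × 0.000395 s = 26623 bits.
In bytes: 26623 / 8 = 3328 bytes.

3328 bytes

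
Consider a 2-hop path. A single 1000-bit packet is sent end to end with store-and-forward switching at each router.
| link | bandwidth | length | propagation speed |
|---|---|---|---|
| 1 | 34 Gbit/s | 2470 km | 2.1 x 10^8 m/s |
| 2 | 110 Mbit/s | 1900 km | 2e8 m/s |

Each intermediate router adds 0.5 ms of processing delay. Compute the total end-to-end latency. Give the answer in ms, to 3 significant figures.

Transmission delays (L/R per hop): 2.94118e-05, 0.00909091 ms; sum = 0.00912032 ms.
Propagation delays (d/s per hop): 11.7619, 9.5 ms; sum = 21.2619 ms.
Processing at 1 router(s): 1 × 0.5 ms = 0.5 ms.
End-to-end = 21.8 ms.

21.8 ms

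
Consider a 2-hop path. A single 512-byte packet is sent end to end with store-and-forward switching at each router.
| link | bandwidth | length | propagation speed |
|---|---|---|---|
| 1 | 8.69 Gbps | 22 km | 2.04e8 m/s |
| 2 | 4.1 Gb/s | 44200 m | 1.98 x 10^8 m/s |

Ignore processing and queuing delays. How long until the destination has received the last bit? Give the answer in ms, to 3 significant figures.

L = 512 × 8 = 4096 bits.
Transmission delays (L/R per hop): 0.000471346, 0.000999024 ms; sum = 0.00147037 ms.
Propagation delays (d/s per hop): 0.107843, 0.223232 ms; sum = 0.331075 ms.
End-to-end = 0.333 ms.

0.333 ms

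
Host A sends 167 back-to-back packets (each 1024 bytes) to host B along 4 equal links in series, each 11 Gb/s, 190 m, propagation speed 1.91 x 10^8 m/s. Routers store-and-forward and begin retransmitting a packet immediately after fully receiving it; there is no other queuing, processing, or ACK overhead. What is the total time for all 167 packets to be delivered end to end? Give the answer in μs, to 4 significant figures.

Per-hop transmission t_tx = L/R = 8192/11000000000 = 0.744727 μs.
Per-hop propagation t_prop = 190/191000000 = 0.994764 μs.
Pipeline fill: first packet needs 4·t_tx to clear all hops; remaining 166 packets each add one t_tx.
Total = (4+167-1)·t_tx + 4·t_prop = 170·0.744727 + 4·0.994764 = 130.6 μs.

130.6 μs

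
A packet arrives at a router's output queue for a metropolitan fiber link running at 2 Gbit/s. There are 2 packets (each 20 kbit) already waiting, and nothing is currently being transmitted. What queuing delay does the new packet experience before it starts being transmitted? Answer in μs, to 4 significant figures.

Each queued packet: L/R = 20000/2000000000 = 10 μs.
2 queued → 20 μs.
Queuing delay = 20.00 μs.

20.00 μs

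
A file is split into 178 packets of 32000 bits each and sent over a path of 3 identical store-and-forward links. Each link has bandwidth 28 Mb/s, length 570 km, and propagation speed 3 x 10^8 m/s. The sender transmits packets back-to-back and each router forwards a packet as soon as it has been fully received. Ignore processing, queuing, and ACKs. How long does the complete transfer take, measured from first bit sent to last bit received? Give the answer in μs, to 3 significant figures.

211000 μs

Per-hop transmission t_tx = L/R = 32000/28000000 = 1142.86 μs.
Per-hop propagation t_prop = 570000/300000000 = 1900 μs.
Pipeline fill: first packet needs 3·t_tx to clear all hops; remaining 177 packets each add one t_tx.
Total = (3+178-1)·t_tx + 3·t_prop = 180·1142.86 + 3·1900 = 211000 μs.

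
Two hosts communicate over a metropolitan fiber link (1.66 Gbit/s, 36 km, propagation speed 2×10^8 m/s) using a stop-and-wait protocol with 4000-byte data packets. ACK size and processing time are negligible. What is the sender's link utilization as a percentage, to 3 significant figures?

t_tx = L/R = 32000/1660000000 = 1.92771e-05 s.
t_prop = 36000/200000000 = 0.00018 s; RTT = 0.00036 s.
Cycle = t_tx + RTT = 0.000379277 s.
Utilization = t_tx / cycle = 1.92771e-05/0.000379277 = 5.08 %.

5.08 %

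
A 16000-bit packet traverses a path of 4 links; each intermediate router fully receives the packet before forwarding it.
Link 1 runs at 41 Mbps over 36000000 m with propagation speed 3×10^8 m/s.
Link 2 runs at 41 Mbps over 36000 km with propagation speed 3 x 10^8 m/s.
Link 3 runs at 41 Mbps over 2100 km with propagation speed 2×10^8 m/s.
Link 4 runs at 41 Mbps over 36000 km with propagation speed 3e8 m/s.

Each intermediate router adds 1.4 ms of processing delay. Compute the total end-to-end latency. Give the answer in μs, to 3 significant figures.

376000 μs

Transmission delay per hop = L/R = 16000/41000000 = 390.244 μs; 4 hops → 1560.98 μs.
Propagation delays (d/s per hop): 120000, 120000, 10500, 120000 μs; sum = 370500 μs.
Processing at 3 router(s): 3 × 1.4 ms = 4200 μs.
End-to-end = 376000 μs.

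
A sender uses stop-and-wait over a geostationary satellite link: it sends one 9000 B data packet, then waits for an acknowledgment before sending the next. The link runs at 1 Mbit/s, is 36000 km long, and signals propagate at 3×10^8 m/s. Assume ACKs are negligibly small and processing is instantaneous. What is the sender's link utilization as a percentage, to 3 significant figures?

23.1 %

t_tx = L/R = 72000/1000000 = 0.072 s.
t_prop = 36000000/300000000 = 0.12 s; RTT = 0.24 s.
Cycle = t_tx + RTT = 0.312 s.
Utilization = t_tx / cycle = 0.072/0.312 = 23.1 %.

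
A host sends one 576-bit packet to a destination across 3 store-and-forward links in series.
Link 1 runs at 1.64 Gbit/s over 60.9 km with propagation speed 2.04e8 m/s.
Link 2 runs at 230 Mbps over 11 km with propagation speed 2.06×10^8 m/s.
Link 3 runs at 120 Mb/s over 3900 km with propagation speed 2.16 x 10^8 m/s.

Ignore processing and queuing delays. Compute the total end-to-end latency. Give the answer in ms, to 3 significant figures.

Transmission delays (L/R per hop): 0.00035122, 0.00250435, 0.0048 ms; sum = 0.00765557 ms.
Propagation delays (d/s per hop): 0.298529, 0.0533981, 18.0556 ms; sum = 18.4075 ms.
End-to-end = 18.4 ms.

18.4 ms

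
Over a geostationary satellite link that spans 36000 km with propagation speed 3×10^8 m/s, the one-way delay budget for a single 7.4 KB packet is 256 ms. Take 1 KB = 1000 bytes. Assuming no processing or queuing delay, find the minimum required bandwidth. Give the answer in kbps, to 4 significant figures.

L = 59200 bits.
Propagation delay = 36000000 / 300000000 = 120 ms.
Transmission budget = 256 − 120 = 136 ms.
R ≥ L / t_tx = 59200 bits / 0.136 s = 435.3 kbps.

435.3 kbps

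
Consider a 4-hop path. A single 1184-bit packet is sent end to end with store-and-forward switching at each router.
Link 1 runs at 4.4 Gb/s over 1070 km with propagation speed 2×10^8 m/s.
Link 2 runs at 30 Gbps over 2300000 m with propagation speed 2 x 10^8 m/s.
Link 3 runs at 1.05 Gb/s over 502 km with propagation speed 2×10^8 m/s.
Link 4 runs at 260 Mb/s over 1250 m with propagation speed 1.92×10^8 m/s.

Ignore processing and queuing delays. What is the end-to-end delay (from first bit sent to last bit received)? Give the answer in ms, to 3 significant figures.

19.4 ms

Transmission delays (L/R per hop): 0.000269091, 3.94667e-05, 0.00112762, 0.00455385 ms; sum = 0.00599002 ms.
Propagation delays (d/s per hop): 5.35, 11.5, 2.51, 0.00651042 ms; sum = 19.3665 ms.
End-to-end = 19.4 ms.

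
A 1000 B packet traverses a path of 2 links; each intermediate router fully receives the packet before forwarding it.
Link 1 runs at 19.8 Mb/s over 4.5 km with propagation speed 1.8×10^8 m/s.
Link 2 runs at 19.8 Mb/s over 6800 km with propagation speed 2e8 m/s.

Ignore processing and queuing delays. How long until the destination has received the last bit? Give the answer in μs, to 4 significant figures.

L = 1000 × 8 = 8000 bits.
Transmission delay per hop = L/R = 8000/19800000 = 404.04 μs; 2 hops → 808.081 μs.
Propagation delays (d/s per hop): 25, 34000 μs; sum = 34025 μs.
End-to-end = 34830 μs.

34830 μs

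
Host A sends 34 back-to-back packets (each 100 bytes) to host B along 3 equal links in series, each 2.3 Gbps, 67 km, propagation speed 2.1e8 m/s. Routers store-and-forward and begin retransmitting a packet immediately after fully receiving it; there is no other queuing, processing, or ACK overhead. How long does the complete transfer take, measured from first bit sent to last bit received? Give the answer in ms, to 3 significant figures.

Per-hop transmission t_tx = L/R = 800/2300000000 = 0.000347826 ms.
Per-hop propagation t_prop = 67000/210000000 = 0.319048 ms.
Pipeline fill: first packet needs 3·t_tx to clear all hops; remaining 33 packets each add one t_tx.
Total = (3+34-1)·t_tx + 3·t_prop = 36·0.000347826 + 3·0.319048 = 0.970 ms.

0.970 ms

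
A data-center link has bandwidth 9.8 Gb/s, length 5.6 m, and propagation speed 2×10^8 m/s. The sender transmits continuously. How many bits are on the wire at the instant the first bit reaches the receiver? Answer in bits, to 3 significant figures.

274 bits

Propagation delay = 5.6 / 200000000 = 2.8e-08 s.
BDP = R × t_prop = 9800000000 × 2.8e-08 = 274.4 bits.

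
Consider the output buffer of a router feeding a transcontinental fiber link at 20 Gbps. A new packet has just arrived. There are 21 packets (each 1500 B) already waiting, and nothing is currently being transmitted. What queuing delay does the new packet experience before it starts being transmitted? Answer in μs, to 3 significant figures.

Each queued packet: L/R = 12000/20000000000 = 0.6 μs.
21 queued → 12.6 μs.
Queuing delay = 12.6 μs.

12.6 μs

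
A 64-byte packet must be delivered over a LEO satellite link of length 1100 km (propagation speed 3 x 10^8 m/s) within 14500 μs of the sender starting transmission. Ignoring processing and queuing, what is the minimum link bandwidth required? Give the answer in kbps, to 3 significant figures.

L = 512 bits.
Propagation delay = 1100000 / 300000000 = 3666.67 μs.
Transmission budget = 14500 − 3666.67 = 10833.3 μs.
R ≥ L / t_tx = 512 bits / 0.0108333 s = 47.3 kbps.

47.3 kbps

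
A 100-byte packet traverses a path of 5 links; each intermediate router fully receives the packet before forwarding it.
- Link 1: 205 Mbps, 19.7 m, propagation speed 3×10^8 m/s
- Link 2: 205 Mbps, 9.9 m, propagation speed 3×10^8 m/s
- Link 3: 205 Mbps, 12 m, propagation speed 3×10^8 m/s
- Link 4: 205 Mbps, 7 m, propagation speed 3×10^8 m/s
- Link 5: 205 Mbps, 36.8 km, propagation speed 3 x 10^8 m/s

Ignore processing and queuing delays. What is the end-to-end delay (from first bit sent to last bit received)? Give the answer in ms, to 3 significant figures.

L = 100 × 8 = 800 bits.
Transmission delay per hop = L/R = 800/205000000 = 0.00390244 ms; 5 hops → 0.0195122 ms.
Propagation delays (d/s per hop): 6.56667e-05, 3.3e-05, 4e-05, 2.33333e-05, 0.122667 ms; sum = 0.122829 ms.
End-to-end = 0.142 ms.

0.142 ms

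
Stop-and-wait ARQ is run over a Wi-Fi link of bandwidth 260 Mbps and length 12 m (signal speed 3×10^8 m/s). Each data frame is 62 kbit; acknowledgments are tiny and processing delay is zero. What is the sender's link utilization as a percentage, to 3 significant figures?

t_tx = L/R = 62000/260000000 = 0.000238462 s.
t_prop = 12/300000000 = 4e-08 s; RTT = 8e-08 s.
Cycle = t_tx + RTT = 0.000238542 s.
Utilization = t_tx / cycle = 0.000238462/0.000238542 = 100 %.

100 %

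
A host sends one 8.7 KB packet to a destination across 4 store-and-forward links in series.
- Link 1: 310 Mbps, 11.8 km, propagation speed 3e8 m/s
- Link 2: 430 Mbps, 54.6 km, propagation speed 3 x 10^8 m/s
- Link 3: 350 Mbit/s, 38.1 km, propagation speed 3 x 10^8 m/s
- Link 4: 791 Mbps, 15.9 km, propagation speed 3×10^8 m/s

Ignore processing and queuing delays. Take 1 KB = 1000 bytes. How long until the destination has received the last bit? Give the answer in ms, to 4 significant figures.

1.075 ms

L = 69600 bits.
Transmission delays (L/R per hop): 0.224516, 0.16186, 0.198857, 0.0879899 ms; sum = 0.673224 ms.
Propagation delays (d/s per hop): 0.0393333, 0.182, 0.127, 0.053 ms; sum = 0.401333 ms.
End-to-end = 1.075 ms.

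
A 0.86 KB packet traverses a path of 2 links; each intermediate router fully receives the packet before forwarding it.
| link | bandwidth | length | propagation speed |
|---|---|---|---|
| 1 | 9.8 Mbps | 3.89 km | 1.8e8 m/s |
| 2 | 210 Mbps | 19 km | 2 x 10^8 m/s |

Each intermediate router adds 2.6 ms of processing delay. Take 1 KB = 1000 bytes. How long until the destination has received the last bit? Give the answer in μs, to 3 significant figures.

3450 μs

L = 6880 bits.
Transmission delays (L/R per hop): 702.041, 32.7619 μs; sum = 734.803 μs.
Propagation delays (d/s per hop): 21.6111, 95 μs; sum = 116.611 μs.
Processing at 1 router(s): 1 × 2.6 ms = 2600 μs.
End-to-end = 3450 μs.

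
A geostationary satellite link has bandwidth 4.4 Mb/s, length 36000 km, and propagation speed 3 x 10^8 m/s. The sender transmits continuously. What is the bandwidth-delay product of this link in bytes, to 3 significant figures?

66000 bytes

Propagation delay = 36000000 / 300000000 = 0.12 s.
BDP = R × t_prop = 4400000 × 0.12 = 528000 bits.
In bytes: 528000/8 = 66000 bytes.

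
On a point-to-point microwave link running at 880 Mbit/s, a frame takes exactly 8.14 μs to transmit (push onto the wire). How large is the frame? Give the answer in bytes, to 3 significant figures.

895 bytes

L = R × t_tx = 880000000 b/s × 8.14e-06 s = 7163.2 bits.
In bytes: 7163.2 / 8 = 895 bytes.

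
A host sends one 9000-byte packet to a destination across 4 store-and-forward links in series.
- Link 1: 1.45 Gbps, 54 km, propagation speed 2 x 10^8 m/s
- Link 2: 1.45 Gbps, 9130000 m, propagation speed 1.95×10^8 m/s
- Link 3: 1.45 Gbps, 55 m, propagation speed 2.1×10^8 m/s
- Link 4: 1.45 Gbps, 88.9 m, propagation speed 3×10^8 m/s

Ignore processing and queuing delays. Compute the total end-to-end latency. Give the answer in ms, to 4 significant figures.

47.29 ms

L = 9000 × 8 = 72000 bits.
Transmission delay per hop = L/R = 72000/1450000000 = 0.0496552 ms; 4 hops → 0.198621 ms.
Propagation delays (d/s per hop): 0.27, 46.8205, 0.000261905, 0.000296333 ms; sum = 47.0911 ms.
End-to-end = 47.29 ms.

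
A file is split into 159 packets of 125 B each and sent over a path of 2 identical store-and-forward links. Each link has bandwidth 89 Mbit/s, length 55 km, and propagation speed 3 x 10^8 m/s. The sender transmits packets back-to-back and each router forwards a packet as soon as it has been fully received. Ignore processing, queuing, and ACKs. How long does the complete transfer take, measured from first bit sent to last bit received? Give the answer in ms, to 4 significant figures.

Per-hop transmission t_tx = L/R = 1000/89000000 = 0.011236 ms.
Per-hop propagation t_prop = 55000/300000000 = 0.183333 ms.
Pipeline fill: first packet needs 2·t_tx to clear all hops; remaining 158 packets each add one t_tx.
Total = (2+159-1)·t_tx + 2·t_prop = 160·0.011236 + 2·0.183333 = 2.164 ms.

2.164 ms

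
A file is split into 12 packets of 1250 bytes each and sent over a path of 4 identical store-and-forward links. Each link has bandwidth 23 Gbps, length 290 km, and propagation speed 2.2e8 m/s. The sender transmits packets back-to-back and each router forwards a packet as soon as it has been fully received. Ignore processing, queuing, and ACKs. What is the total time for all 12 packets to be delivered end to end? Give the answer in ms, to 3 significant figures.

5.28 ms

Per-hop transmission t_tx = L/R = 10000/23000000000 = 0.000434783 ms.
Per-hop propagation t_prop = 290000/2.2e+08 = 1.31818 ms.
Pipeline fill: first packet needs 4·t_tx to clear all hops; remaining 11 packets each add one t_tx.
Total = (4+12-1)·t_tx + 4·t_prop = 15·0.000434783 + 4·1.31818 = 5.28 ms.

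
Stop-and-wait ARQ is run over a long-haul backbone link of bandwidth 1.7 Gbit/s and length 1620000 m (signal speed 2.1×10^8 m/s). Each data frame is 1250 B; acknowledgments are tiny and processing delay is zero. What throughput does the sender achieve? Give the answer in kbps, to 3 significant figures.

t_tx = L/R = 10000/1700000000 = 5.88235e-06 s.
t_prop = 1620000/210000000 = 0.00771429 s; RTT = 0.0154286 s.
Cycle = t_tx + RTT = 0.0154345 s.
Throughput = L / cycle = 10000 / 0.0154345 = 648 kbps.

648 kbps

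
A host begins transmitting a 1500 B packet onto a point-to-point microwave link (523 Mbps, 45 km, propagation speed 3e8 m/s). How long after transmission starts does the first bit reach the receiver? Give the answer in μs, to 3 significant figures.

First bit experiences only propagation delay: d/s = 45000/300000000 = 150 μs.

150 μs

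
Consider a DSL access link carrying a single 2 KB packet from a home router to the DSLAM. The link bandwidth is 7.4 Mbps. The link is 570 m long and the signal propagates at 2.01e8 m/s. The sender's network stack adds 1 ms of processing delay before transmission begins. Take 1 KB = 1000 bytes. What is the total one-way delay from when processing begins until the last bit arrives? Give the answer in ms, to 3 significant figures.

L = 16000 bits.
Transmission delay = L/R = 16000 / 7400000 = 2.16216 ms.
Propagation delay = d/s = 570 m / 2.01e+08 m/s = 0.00283582 ms.
Plus processing delay 1 ms = 1 ms.
Total = 3.16 ms.

3.16 ms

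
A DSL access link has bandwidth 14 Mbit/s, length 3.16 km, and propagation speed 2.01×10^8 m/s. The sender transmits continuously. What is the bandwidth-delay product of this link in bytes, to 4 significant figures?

Propagation delay = 3160 / 2.01e+08 = 1.57214e-05 s.
BDP = R × t_prop = 14000000 × 1.57214e-05 = 220.1 bits.
In bytes: 220.1/8 = 27.51 bytes.

27.51 bytes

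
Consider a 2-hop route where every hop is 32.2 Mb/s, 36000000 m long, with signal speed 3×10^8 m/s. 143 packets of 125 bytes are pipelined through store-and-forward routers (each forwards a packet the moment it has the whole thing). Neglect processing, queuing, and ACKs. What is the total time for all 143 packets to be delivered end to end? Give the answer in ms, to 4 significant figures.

244.5 ms

Per-hop transmission t_tx = L/R = 1000/3.22e+07 = 0.0310559 ms.
Per-hop propagation t_prop = 36000000/300000000 = 120 ms.
Pipeline fill: first packet needs 2·t_tx to clear all hops; remaining 142 packets each add one t_tx.
Total = (2+143-1)·t_tx + 2·t_prop = 144·0.0310559 + 2·120 = 244.5 ms.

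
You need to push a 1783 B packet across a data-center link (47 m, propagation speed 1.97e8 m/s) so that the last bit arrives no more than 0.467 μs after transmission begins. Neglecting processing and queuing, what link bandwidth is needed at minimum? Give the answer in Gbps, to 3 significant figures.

L = 14264 bits.
Propagation delay = 47 / 197000000 = 0.238579 μs.
Transmission budget = 0.467 − 0.238579 = 0.228421 μs.
R ≥ L / t_tx = 14264 bits / 2.28421e-07 s = 62.4 Gbps.

62.4 Gbps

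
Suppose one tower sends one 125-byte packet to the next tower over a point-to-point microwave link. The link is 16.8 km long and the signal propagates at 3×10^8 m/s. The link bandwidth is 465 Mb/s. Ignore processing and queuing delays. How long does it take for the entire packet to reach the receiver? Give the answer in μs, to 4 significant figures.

L = 125 × 8 = 1000 bits.
Transmission delay = L/R = 1000 / 465000000 = 2.15054 μs.
Propagation delay = d/s = 16800 m / 300000000 m/s = 56 μs.
Total = 58.15 μs.

58.15 μs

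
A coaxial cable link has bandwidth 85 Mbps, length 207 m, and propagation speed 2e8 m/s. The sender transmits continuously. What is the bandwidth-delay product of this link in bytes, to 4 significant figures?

11.00 bytes

Propagation delay = 207 / 200000000 = 1.035e-06 s.
BDP = R × t_prop = 85000000 × 1.035e-06 = 87.975 bits.
In bytes: 87.975/8 = 11.00 bytes.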